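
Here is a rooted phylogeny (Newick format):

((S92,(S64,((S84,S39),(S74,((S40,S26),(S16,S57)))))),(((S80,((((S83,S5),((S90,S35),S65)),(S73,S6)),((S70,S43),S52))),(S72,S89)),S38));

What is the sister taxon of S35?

S35 attaches to the tree at the node subtending (S90,S35).
The other lineage descending from that same node — the sister group — is the single tip S90.

S90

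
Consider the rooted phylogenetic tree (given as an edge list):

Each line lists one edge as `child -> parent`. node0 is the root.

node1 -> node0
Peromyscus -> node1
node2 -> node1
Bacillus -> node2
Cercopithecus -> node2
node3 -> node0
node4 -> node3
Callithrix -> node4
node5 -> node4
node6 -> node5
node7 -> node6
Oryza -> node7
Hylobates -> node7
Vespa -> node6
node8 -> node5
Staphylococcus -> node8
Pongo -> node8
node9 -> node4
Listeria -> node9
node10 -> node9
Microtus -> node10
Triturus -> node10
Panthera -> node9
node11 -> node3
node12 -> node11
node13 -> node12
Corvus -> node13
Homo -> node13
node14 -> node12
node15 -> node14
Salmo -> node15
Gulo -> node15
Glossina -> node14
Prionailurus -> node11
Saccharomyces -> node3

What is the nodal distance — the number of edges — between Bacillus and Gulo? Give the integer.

The MRCA of Bacillus and Gulo is the root of the tree.
From Bacillus up to that node: 3 branches. From Gulo up to the same node: 6 branches. Total: 3 + 6 = 9.

9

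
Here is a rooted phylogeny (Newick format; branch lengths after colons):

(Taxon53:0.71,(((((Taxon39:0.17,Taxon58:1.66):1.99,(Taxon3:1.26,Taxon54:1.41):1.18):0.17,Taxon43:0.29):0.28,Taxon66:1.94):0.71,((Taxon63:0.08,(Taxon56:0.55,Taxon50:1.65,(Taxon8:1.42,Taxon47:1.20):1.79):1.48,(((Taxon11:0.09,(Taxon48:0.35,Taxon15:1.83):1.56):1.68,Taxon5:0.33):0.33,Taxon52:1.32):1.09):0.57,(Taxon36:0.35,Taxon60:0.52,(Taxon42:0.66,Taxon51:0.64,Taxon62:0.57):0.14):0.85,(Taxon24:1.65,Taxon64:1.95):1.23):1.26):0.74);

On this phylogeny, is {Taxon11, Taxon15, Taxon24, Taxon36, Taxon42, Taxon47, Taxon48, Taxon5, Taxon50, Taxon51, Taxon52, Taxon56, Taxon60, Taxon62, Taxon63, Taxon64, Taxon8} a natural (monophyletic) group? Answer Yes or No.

Yes

The most recent common ancestor of these taxa subtends ((Taxon63,(Taxon56,Taxon50,(Taxon8,Taxon47)),(((Taxon11,(Taxon48,Taxon15)),Taxon5),Taxon52)),(Taxon36,Taxon60,(Taxon42,Taxon51,Taxon62)),(Taxon24,Taxon64)).
That clade has exactly 17 tips — every listed taxon and nothing else — so the group is monophyletic.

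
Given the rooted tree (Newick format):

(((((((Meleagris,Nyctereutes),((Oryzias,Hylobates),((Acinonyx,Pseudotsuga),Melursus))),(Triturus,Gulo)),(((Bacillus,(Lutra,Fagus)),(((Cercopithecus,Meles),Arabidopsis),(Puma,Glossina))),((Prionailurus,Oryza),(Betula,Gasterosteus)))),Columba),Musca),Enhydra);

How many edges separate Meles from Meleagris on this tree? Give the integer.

The MRCA of Meles and Meleagris is the node subtending ((((Meleagris,Nyctereutes),((Oryzias,Hylobates),((Acinonyx,Pseudotsuga),Melursus))),(Triturus,Gulo)),(((Bacillus,(Lutra,Fagus)),(((Cercopithecus,Meles),Arabidopsis),(Puma,Glossina))),((Prionailurus,Oryza),(Betula,Gasterosteus)))).
From Meles up to that node: 6 branches. From Meleagris up to the same node: 4 branches. Total: 6 + 4 = 10.

10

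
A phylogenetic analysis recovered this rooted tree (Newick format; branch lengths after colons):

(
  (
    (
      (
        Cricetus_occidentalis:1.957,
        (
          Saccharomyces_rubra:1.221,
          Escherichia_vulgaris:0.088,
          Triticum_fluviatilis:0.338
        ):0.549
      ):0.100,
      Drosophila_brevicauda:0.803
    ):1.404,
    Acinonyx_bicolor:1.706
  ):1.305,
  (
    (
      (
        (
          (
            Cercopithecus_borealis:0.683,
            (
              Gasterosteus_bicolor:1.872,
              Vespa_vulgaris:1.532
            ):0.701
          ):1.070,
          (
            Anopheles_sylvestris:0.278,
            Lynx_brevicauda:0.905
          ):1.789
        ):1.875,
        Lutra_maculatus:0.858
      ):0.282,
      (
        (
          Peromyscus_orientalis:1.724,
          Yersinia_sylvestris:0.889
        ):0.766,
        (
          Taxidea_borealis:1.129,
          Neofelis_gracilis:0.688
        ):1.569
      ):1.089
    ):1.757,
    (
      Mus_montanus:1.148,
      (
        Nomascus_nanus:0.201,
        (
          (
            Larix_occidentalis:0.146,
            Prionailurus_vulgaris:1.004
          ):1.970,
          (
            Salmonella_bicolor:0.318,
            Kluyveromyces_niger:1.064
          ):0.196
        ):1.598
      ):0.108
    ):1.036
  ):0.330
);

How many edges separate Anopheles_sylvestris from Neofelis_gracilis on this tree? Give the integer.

7

The MRCA of Anopheles_sylvestris and Neofelis_gracilis is the node subtending ((((Cercopithecus_borealis,(Gasterosteus_bicolor,Vespa_vulgaris)),(Anopheles_sylvestris,Lynx_brevicauda)),Lutra_maculatus),((Peromyscus_orientalis,Yersinia_sylvestris),(Taxidea_borealis,Neofelis_gracilis))).
From Anopheles_sylvestris up to that node: 4 branches. From Neofelis_gracilis up to the same node: 3 branches. Total: 4 + 3 = 7.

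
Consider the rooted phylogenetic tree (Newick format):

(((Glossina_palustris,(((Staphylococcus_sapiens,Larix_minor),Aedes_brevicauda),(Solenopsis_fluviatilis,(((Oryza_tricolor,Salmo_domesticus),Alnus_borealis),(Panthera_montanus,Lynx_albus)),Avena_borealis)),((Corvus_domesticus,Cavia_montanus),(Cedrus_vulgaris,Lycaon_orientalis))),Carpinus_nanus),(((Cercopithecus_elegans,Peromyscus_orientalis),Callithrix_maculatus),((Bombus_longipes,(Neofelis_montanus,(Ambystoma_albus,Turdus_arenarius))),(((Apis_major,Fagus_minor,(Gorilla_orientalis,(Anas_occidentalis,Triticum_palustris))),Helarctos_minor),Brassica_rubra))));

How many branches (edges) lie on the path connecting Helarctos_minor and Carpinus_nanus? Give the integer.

The MRCA of Helarctos_minor and Carpinus_nanus is the root of the tree.
From Helarctos_minor up to that node: 5 branches. From Carpinus_nanus up to the same node: 2 branches. Total: 5 + 2 = 7.

7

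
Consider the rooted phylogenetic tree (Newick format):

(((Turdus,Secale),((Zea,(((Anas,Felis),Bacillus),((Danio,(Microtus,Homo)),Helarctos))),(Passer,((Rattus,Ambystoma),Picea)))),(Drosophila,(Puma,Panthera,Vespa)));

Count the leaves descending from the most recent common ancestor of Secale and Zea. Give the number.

14

The MRCA of Secale and Zea is the node subtending ((Turdus,Secale),((Zea,(((Anas,Felis),Bacillus),((Danio,(Microtus,Homo)),Helarctos))),(Passer,((Rattus,Ambystoma),Picea)))).
That clade contains 14 terminal taxa: Ambystoma, Anas, Bacillus, Danio, Felis, Helarctos, Homo, Microtus, Passer, Picea, Rattus, Secale, Turdus, Zea.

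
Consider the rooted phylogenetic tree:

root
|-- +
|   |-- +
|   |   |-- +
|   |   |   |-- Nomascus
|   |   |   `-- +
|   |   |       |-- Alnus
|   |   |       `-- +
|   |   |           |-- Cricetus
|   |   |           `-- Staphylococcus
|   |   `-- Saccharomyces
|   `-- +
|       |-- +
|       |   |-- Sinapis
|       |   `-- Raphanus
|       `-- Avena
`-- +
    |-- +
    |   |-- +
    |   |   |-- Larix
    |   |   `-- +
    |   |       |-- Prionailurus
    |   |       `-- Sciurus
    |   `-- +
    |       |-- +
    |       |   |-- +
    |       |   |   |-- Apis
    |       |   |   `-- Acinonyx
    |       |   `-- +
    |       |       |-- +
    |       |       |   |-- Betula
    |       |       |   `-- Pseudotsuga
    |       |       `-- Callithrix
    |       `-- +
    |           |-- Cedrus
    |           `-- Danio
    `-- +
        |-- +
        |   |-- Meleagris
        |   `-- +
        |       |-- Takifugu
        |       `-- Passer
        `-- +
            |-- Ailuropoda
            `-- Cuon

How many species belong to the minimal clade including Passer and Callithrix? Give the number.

The MRCA of Passer and Callithrix is the node subtending (((Larix,(Prionailurus,Sciurus)),(((Apis,Acinonyx),((Betula,Pseudotsuga),Callithrix)),(Cedrus,Danio))),((Meleagris,(Takifugu,Passer)),(Ailuropoda,Cuon))).
That clade contains 15 terminal taxa: Acinonyx, Ailuropoda, Apis, Betula, Callithrix, Cedrus, Cuon, Danio, Larix, Meleagris, Passer, Prionailurus, Pseudotsuga, Sciurus, Takifugu.

15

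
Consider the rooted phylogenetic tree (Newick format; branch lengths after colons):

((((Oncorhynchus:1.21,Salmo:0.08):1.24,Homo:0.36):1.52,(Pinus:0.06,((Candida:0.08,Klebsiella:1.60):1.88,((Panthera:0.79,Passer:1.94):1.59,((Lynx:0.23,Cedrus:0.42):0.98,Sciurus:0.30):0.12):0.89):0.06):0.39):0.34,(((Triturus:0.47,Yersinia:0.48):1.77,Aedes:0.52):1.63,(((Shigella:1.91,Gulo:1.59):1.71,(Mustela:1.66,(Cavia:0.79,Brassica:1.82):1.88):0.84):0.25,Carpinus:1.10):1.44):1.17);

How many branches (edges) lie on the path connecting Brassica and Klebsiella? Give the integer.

The MRCA of Brassica and Klebsiella is the root of the tree.
From Brassica up to that node: 6 branches. From Klebsiella up to the same node: 5 branches. Total: 6 + 5 = 11.

11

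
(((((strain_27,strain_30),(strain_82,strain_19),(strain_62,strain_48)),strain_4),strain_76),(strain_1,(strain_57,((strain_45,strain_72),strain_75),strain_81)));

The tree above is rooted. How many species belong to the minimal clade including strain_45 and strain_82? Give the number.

The MRCA of strain_45 and strain_82 is the root, so the clade is the entire tree.
That clade contains 14 terminal taxa: strain_1, strain_19, strain_27, strain_30, strain_4, strain_45, strain_48, strain_57, strain_62, strain_72, strain_75, strain_76, strain_81, strain_82.

14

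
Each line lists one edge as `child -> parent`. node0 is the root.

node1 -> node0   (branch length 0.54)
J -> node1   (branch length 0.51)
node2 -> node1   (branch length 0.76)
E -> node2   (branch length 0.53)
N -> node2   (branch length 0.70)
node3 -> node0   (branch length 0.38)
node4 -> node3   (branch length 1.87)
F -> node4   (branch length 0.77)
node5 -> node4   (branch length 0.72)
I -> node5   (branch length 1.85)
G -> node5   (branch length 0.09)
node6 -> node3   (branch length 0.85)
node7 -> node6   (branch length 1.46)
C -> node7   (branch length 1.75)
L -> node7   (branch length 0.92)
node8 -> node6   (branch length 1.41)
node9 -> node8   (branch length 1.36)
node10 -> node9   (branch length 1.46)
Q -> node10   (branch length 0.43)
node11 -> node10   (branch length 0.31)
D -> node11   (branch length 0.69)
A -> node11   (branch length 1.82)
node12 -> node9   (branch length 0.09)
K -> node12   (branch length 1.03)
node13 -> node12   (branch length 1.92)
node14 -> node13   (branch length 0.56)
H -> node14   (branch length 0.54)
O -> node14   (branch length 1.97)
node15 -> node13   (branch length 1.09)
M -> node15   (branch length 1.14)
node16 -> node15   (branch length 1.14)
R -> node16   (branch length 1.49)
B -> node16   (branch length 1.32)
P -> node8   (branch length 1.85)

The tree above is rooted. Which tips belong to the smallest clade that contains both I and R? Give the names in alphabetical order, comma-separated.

Tracing I: it sits inside (I,G).
Tracing R: it sits inside (R,B).
The smallest clade enclosing both is ((F,(I,G)),((C,L),(((Q,(D,A)),(K,((H,O),(M,(R,B))))),P))); the answer is its 15 terminal taxa in alphabetical order.

A, B, C, D, F, G, H, I, K, L, M, O, P, Q, R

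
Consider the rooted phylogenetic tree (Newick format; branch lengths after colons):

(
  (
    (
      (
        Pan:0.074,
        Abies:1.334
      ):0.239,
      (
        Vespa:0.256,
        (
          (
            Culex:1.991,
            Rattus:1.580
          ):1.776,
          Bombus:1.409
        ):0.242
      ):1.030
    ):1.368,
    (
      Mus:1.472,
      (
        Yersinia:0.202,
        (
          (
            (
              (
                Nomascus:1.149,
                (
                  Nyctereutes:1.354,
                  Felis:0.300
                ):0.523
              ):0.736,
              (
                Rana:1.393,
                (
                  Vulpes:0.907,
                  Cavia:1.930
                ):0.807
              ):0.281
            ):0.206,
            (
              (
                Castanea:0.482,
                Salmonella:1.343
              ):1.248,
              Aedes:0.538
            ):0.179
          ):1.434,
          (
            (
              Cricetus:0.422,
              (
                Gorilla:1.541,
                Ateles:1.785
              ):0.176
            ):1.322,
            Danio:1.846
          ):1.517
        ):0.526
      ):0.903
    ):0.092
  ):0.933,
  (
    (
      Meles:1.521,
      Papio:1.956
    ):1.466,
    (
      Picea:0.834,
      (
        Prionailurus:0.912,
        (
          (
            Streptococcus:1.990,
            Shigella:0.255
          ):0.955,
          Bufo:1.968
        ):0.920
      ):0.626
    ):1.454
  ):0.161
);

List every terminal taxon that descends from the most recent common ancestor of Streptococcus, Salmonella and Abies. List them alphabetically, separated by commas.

Abies, Aedes, Ateles, Bombus, Bufo, Castanea, Cavia, Cricetus, Culex, Danio, Felis, Gorilla, Meles, Mus, Nomascus, Nyctereutes, Pan, Papio, Picea, Prionailurus, Rana, Rattus, Salmonella, Shigella, Streptococcus, Vespa, Vulpes, Yersinia

Tracing Streptococcus: it sits inside (Streptococcus,Shigella).
Tracing Salmonella: it sits inside (Castanea,Salmonella).
Tracing Abies: it sits inside (Pan,Abies).
The smallest clade enclosing all 3 is the whole tree (their MRCA is the root), so the answer is all 28 tips in alphabetical order.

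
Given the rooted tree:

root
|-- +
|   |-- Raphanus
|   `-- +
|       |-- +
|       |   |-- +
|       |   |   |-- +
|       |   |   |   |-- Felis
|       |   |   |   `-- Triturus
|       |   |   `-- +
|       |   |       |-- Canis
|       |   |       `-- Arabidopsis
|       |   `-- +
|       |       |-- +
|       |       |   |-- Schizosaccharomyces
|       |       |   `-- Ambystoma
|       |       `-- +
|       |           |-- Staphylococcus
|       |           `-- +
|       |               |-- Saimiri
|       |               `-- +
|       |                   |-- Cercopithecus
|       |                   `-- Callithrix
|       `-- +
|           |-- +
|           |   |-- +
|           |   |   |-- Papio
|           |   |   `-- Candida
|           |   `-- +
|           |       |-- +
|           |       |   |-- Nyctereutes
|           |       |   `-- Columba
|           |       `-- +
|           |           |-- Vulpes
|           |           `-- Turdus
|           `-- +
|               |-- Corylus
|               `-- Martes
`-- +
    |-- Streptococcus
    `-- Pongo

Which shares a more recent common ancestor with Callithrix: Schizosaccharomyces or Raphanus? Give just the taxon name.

Schizosaccharomyces

The MRCA of Callithrix and Schizosaccharomyces subtends ((Schizosaccharomyces,Ambystoma),(Staphylococcus,(Saimiri,(Cercopithecus,Callithrix)))) (6 taxa).
The MRCA of Callithrix and Raphanus subtends (Raphanus,((((Felis,Triturus),(Canis,Arabidopsis)),((Schizosaccharomyces,Ambystoma),(Staphylococcus,(Saimiri,(Cercopithecus,Callithrix))))),(((Papio,Candida),((Nyctereutes,Columba),(Vulpes,Turdus))),(Corylus,Martes)))) (19 taxa).
The first is nested inside the second, so Callithrix shares a more recent common ancestor with Schizosaccharomyces.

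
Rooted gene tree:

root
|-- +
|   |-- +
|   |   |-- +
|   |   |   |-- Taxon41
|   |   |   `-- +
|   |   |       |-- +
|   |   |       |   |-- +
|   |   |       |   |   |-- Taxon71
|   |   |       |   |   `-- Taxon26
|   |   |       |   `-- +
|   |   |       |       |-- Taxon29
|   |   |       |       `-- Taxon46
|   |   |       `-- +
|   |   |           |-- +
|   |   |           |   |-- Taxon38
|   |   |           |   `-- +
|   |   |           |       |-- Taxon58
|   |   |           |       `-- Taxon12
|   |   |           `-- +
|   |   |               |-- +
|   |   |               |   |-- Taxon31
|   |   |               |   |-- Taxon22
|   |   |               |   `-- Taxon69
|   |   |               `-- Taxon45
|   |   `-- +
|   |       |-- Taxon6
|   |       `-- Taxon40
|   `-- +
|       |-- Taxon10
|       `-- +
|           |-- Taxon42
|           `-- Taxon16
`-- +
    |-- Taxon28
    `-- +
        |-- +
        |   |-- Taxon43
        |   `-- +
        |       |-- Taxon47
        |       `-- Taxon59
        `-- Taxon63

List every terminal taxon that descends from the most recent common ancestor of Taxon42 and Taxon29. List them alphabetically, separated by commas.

Taxon10, Taxon12, Taxon16, Taxon22, Taxon26, Taxon29, Taxon31, Taxon38, Taxon40, Taxon41, Taxon42, Taxon45, Taxon46, Taxon58, Taxon6, Taxon69, Taxon71

Tracing Taxon42: it sits inside (Taxon42,Taxon16).
Tracing Taxon29: it sits inside (Taxon29,Taxon46).
The smallest clade enclosing both is (((Taxon41,(((Taxon71,Taxon26),(Taxon29,Taxon46)),((Taxon38,(Taxon58,Taxon12)),((Taxon31,Taxon22,Taxon69),Taxon45)))),(Taxon6,Taxon40)),(Taxon10,(Taxon42,Taxon16))); the answer is its 17 terminal taxa in alphabetical order.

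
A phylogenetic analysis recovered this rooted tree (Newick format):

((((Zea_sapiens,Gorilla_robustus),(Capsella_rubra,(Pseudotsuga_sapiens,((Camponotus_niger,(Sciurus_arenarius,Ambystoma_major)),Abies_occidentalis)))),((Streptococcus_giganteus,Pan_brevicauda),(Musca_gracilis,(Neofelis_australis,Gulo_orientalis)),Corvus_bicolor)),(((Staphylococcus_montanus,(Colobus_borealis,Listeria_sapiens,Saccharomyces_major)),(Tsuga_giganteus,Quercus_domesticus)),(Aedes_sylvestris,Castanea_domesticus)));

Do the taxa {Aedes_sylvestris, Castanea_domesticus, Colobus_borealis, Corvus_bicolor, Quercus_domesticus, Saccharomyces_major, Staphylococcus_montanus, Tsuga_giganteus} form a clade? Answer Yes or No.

No

The MRCA of the listed taxa is the root, so the smallest clade containing them is the whole tree.
That clade also contains Abies_occidentalis, Ambystoma_major, Camponotus_niger, Capsella_rubra, Gorilla_robustus, Gulo_orientalis, Listeria_sapiens, Musca_gracilis, Neofelis_australis, Pan_brevicauda, Pseudotsuga_sapiens, Sciurus_arenarius, Streptococcus_giganteus, Zea_sapiens, which are not in the proposed group, so the group is not monophyletic.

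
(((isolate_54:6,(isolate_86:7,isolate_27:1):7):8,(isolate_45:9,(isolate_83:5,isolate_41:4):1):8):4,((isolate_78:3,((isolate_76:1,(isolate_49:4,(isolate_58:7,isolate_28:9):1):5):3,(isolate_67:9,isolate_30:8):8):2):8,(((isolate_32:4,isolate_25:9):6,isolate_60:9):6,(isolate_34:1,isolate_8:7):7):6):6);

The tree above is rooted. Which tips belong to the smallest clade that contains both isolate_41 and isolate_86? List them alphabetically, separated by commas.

Tracing isolate_41: it sits inside (isolate_83,isolate_41).
Tracing isolate_86: it sits inside (isolate_86,isolate_27).
The smallest clade enclosing both is ((isolate_54,(isolate_86,isolate_27)),(isolate_45,(isolate_83,isolate_41))); the answer is its 6 terminal taxa in alphabetical order.

isolate_27, isolate_41, isolate_45, isolate_54, isolate_83, isolate_86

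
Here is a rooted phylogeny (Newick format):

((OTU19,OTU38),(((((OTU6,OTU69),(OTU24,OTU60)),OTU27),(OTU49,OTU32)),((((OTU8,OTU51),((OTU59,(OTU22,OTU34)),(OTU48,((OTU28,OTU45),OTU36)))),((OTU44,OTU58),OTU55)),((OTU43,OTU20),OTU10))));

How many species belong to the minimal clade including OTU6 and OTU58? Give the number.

22

The MRCA of OTU6 and OTU58 is the node subtending (((((OTU6,OTU69),(OTU24,OTU60)),OTU27),(OTU49,OTU32)),((((OTU8,OTU51),((OTU59,(OTU22,OTU34)),(OTU48,((OTU28,OTU45),OTU36)))),((OTU44,OTU58),OTU55)),((OTU43,OTU20),OTU10))).
That clade contains 22 terminal taxa: OTU10, OTU20, OTU22, OTU24, OTU27, OTU28, OTU32, OTU34, OTU36, OTU43, OTU44, OTU45, OTU48, OTU49, OTU51, OTU55, OTU58, OTU59, OTU6, OTU60, OTU69, OTU8.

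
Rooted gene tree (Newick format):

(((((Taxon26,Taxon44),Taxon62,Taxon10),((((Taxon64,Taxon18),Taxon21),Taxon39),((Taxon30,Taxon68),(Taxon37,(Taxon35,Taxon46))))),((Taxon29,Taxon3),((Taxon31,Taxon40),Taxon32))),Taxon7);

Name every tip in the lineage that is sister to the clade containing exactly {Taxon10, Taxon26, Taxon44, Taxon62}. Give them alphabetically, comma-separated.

Taxon18, Taxon21, Taxon30, Taxon35, Taxon37, Taxon39, Taxon46, Taxon64, Taxon68

The clade containing exactly {Taxon10, Taxon26, Taxon44, Taxon62} attaches to the tree at the node subtending (((Taxon26,Taxon44),Taxon62,Taxon10),((((Taxon64,Taxon18),Taxon21),Taxon39),((Taxon30,Taxon68),(Taxon37,(Taxon35,Taxon46))))).
The other lineage descending from that same node — the sister group — is ((((Taxon64,Taxon18),Taxon21),Taxon39),((Taxon30,Taxon68),(Taxon37,(Taxon35,Taxon46)))); its 9 tips in alphabetical order are the answer.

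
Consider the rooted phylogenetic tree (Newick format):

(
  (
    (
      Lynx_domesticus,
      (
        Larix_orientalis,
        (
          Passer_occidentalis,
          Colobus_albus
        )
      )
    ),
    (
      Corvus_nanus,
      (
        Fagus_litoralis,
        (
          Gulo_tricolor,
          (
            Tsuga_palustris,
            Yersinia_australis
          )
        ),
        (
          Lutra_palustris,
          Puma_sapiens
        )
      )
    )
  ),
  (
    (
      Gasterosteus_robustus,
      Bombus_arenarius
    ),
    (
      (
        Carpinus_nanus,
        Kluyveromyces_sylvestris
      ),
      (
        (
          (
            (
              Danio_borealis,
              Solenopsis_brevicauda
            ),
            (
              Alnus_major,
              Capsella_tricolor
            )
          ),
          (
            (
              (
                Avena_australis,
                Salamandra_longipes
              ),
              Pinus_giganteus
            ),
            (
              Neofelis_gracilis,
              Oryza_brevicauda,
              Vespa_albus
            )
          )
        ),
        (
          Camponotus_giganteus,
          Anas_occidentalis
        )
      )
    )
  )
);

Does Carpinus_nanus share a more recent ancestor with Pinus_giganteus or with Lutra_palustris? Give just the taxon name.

Pinus_giganteus

The MRCA of Carpinus_nanus and Pinus_giganteus subtends ((Carpinus_nanus,Kluyveromyces_sylvestris),((((Danio_borealis,Solenopsis_brevicauda),(Alnus_major,Capsella_tricolor)),(((Avena_australis,Salamandra_longipes),Pinus_giganteus),(Neofelis_gracilis,Oryza_brevicauda,Vespa_albus))),(Camponotus_giganteus,Anas_occidentalis))) (14 taxa).
The MRCA of Carpinus_nanus and Lutra_palustris is the root, subtending the entire tree (27 taxa).
The first is nested inside the second, so Carpinus_nanus shares a more recent common ancestor with Pinus_giganteus.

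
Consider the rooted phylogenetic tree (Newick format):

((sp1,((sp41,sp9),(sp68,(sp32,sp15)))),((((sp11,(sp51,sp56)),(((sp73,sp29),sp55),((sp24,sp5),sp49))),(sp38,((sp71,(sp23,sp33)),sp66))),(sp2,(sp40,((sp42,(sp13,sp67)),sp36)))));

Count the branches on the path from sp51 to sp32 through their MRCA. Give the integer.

11

The MRCA of sp51 and sp32 is the root of the tree.
From sp51 up to that node: 6 branches. From sp32 up to the same node: 5 branches. Total: 6 + 5 = 11.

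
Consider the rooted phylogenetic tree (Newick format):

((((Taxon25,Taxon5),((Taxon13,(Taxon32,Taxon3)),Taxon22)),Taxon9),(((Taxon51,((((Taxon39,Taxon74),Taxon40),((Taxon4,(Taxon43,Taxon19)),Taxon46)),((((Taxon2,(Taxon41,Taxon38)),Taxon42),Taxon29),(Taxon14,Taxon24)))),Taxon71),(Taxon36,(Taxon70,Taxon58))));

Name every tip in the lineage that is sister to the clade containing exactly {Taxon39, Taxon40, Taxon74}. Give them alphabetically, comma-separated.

Taxon19, Taxon4, Taxon43, Taxon46

The clade containing exactly {Taxon39, Taxon40, Taxon74} attaches to the tree at the node subtending (((Taxon39,Taxon74),Taxon40),((Taxon4,(Taxon43,Taxon19)),Taxon46)).
The other lineage descending from that same node — the sister group — is ((Taxon4,(Taxon43,Taxon19)),Taxon46); its 4 tips in alphabetical order are the answer.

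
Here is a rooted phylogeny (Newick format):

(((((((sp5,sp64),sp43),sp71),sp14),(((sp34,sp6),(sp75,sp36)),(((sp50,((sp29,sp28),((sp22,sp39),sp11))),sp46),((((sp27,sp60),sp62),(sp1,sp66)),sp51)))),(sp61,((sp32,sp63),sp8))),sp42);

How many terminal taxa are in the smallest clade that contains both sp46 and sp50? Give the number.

7

The MRCA of sp46 and sp50 is the node subtending ((sp50,((sp29,sp28),((sp22,sp39),sp11))),sp46).
That clade contains 7 terminal taxa: sp11, sp22, sp28, sp29, sp39, sp46, sp50.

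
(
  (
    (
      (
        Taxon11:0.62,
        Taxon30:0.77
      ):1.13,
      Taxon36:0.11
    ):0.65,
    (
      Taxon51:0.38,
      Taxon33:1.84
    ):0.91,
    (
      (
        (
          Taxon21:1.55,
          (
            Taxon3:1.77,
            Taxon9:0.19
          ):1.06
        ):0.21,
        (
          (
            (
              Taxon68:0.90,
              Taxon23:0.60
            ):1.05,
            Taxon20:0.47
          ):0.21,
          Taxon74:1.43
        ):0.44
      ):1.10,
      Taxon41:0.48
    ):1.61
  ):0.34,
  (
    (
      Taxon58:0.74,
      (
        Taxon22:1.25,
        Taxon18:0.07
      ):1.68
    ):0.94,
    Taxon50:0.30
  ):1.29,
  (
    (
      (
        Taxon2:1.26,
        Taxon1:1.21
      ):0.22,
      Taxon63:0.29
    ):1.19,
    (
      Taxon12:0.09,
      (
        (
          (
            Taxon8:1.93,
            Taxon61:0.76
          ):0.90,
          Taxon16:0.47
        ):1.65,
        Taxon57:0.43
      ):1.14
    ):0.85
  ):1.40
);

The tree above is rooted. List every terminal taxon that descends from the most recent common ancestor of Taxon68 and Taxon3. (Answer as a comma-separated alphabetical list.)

Tracing Taxon68: it sits inside (Taxon68,Taxon23).
Tracing Taxon3: it sits inside (Taxon3,Taxon9).
The smallest clade enclosing both is ((Taxon21,(Taxon3,Taxon9)),(((Taxon68,Taxon23),Taxon20),Taxon74)); the answer is its 7 terminal taxa in alphabetical order.

Taxon20, Taxon21, Taxon23, Taxon3, Taxon68, Taxon74, Taxon9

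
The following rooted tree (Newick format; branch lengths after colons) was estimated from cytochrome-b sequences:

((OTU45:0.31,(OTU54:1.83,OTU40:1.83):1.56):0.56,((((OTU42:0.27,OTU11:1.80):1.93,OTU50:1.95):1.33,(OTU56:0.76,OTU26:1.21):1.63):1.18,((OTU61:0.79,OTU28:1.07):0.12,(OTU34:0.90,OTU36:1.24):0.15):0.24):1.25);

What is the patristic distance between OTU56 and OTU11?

7.45

The path runs OTU56 → … → MRCA → … → OTU11; the MRCA is the node subtending (((OTU42,OTU11),OTU50),(OTU56,OTU26)).
Branch lengths along that path: 0.76 + 1.63 + 1.33 + 1.93 + 1.80 = 7.45.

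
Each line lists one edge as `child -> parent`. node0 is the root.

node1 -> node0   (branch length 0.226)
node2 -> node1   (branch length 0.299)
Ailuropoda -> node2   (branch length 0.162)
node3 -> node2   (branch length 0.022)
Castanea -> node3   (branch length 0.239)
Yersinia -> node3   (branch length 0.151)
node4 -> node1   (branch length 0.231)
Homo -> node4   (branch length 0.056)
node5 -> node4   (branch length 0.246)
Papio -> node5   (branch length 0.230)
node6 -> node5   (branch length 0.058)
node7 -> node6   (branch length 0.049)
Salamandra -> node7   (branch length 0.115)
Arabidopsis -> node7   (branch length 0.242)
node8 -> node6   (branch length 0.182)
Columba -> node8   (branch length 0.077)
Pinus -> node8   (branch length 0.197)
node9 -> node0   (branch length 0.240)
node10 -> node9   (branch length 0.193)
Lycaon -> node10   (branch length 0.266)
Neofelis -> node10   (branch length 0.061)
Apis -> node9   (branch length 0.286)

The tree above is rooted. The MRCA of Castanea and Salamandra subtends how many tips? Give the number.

9

The MRCA of Castanea and Salamandra is the node subtending ((Ailuropoda,(Castanea,Yersinia)),(Homo,(Papio,((Salamandra,Arabidopsis),(Columba,Pinus))))).
That clade contains 9 terminal taxa: Ailuropoda, Arabidopsis, Castanea, Columba, Homo, Papio, Pinus, Salamandra, Yersinia.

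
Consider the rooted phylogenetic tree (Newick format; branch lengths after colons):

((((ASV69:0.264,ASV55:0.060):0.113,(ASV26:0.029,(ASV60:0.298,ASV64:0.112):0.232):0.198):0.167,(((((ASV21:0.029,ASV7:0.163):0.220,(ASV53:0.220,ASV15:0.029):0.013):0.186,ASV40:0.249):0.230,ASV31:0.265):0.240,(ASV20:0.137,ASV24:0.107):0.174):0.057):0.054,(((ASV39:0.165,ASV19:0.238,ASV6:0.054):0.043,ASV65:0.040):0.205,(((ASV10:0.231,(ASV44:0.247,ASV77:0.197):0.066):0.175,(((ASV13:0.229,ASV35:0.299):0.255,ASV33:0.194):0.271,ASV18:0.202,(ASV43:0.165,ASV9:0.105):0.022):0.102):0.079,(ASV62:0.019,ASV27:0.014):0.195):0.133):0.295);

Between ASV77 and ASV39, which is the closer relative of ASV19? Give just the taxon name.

ASV39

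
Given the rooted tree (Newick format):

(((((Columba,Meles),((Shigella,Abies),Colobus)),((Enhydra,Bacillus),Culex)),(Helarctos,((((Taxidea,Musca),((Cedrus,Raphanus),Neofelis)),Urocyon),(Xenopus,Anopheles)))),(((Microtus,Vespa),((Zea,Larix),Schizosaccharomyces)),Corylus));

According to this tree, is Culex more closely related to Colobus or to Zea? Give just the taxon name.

Colobus

The MRCA of Culex and Colobus subtends (((Columba,Meles),((Shigella,Abies),Colobus)),((Enhydra,Bacillus),Culex)) (8 taxa).
The MRCA of Culex and Zea is the root, subtending the entire tree (23 taxa).
The first is nested inside the second, so Culex shares a more recent common ancestor with Colobus.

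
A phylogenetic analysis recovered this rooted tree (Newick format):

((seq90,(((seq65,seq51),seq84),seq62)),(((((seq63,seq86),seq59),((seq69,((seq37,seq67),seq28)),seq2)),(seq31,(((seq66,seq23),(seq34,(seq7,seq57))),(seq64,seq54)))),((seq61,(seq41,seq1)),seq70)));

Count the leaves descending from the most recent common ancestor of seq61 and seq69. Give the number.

20

The MRCA of seq61 and seq69 is the node subtending (((((seq63,seq86),seq59),((seq69,((seq37,seq67),seq28)),seq2)),(seq31,(((seq66,seq23),(seq34,(seq7,seq57))),(seq64,seq54)))),((seq61,(seq41,seq1)),seq70)).
That clade contains 20 terminal taxa: seq1, seq2, seq23, seq28, seq31, seq34, seq37, seq41, seq54, seq57, seq59, seq61, seq63, seq64, seq66, seq67, seq69, seq7, seq70, seq86.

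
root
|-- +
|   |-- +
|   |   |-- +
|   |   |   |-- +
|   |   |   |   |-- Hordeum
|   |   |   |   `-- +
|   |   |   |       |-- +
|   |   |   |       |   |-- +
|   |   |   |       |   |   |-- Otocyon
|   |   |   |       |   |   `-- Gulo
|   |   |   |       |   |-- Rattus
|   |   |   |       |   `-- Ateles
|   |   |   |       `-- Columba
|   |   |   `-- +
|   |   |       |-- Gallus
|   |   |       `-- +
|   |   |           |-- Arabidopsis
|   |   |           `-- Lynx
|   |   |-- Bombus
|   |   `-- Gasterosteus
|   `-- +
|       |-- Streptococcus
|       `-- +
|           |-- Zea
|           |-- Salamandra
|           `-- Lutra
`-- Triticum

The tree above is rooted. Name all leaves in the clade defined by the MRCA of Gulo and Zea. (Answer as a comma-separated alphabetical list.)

Arabidopsis, Ateles, Bombus, Columba, Gallus, Gasterosteus, Gulo, Hordeum, Lutra, Lynx, Otocyon, Rattus, Salamandra, Streptococcus, Zea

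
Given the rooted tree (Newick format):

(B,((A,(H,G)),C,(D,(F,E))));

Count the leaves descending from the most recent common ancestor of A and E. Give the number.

The MRCA of A and E is the node subtending ((A,(H,G)),C,(D,(F,E))).
That clade contains 7 terminal taxa: A, C, D, E, F, G, H.

7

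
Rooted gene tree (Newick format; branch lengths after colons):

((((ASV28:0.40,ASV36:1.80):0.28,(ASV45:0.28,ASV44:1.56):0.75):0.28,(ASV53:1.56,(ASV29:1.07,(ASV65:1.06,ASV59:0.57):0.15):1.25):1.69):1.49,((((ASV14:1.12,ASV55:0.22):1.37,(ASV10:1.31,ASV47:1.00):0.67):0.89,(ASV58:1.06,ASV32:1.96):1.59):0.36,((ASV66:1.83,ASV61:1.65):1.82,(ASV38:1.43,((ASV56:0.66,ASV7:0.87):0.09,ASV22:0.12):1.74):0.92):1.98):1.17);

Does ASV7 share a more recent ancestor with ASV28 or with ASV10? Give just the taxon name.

ASV10

The MRCA of ASV7 and ASV10 subtends ((((ASV14,ASV55),(ASV10,ASV47)),(ASV58,ASV32)),((ASV66,ASV61),(ASV38,((ASV56,ASV7),ASV22)))) (12 taxa).
The MRCA of ASV7 and ASV28 is the root, subtending the entire tree (20 taxa).
The first is nested inside the second, so ASV7 shares a more recent common ancestor with ASV10.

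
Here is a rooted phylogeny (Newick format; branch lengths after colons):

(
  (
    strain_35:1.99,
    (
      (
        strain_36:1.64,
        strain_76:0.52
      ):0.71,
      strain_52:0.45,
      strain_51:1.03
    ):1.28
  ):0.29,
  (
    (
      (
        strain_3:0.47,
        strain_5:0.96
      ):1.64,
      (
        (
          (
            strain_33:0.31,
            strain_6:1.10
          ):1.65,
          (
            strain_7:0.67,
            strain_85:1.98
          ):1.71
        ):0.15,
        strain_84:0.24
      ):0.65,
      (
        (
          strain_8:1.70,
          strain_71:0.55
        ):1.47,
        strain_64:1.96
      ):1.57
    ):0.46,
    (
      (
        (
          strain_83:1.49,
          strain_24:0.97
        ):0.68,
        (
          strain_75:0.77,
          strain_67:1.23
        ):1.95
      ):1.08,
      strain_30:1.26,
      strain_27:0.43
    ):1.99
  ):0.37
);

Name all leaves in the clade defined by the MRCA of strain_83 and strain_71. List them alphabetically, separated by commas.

strain_24, strain_27, strain_3, strain_30, strain_33, strain_5, strain_6, strain_64, strain_67, strain_7, strain_71, strain_75, strain_8, strain_83, strain_84, strain_85

Tracing strain_83: it sits inside (strain_83,strain_24).
Tracing strain_71: it sits inside (strain_8,strain_71).
The smallest clade enclosing both is (((strain_3,strain_5),(((strain_33,strain_6),(strain_7,strain_85)),strain_84),((strain_8,strain_71),strain_64)),(((strain_83,strain_24),(strain_75,strain_67)),strain_30,strain_27)); the answer is its 16 terminal taxa in alphabetical order.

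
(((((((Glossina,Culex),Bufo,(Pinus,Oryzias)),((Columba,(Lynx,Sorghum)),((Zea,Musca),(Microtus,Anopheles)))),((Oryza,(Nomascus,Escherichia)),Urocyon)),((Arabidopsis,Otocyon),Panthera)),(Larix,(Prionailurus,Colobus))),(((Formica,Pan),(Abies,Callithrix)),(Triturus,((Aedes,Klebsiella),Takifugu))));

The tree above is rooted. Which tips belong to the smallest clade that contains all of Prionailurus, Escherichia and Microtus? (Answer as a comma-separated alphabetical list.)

Tracing Prionailurus: it sits inside (Prionailurus,Colobus).
Tracing Escherichia: it sits inside (Nomascus,Escherichia).
Tracing Microtus: it sits inside (Microtus,Anopheles).
The smallest clade enclosing all 3 is ((((((Glossina,Culex),Bufo,(Pinus,Oryzias)),((Columba,(Lynx,Sorghum)),((Zea,Musca),(Microtus,Anopheles)))),((Oryza,(Nomascus,Escherichia)),Urocyon)),((Arabidopsis,Otocyon),Panthera)),(Larix,(Prionailurus,Colobus))); the answer is its 22 terminal taxa in alphabetical order.

Anopheles, Arabidopsis, Bufo, Colobus, Columba, Culex, Escherichia, Glossina, Larix, Lynx, Microtus, Musca, Nomascus, Oryza, Oryzias, Otocyon, Panthera, Pinus, Prionailurus, Sorghum, Urocyon, Zea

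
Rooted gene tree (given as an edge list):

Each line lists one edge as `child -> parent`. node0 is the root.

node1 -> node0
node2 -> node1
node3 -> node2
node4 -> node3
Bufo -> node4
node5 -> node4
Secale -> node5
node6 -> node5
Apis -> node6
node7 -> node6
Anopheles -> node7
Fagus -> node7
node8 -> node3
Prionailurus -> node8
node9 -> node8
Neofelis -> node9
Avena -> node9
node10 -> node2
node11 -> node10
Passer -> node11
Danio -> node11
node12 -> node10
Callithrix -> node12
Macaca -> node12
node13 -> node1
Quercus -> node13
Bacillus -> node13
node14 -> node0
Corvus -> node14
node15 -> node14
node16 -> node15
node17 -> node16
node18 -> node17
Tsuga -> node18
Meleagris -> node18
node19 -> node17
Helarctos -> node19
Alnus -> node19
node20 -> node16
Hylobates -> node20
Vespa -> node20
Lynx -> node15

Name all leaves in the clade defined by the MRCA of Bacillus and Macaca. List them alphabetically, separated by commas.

Anopheles, Apis, Avena, Bacillus, Bufo, Callithrix, Danio, Fagus, Macaca, Neofelis, Passer, Prionailurus, Quercus, Secale

Tracing Bacillus: it sits inside (Quercus,Bacillus).
Tracing Macaca: it sits inside (Callithrix,Macaca).
The smallest clade enclosing both is ((((Bufo,(Secale,(Apis,(Anopheles,Fagus)))),(Prionailurus,(Neofelis,Avena))),((Passer,Danio),(Callithrix,Macaca))),(Quercus,Bacillus)); the answer is its 14 terminal taxa in alphabetical order.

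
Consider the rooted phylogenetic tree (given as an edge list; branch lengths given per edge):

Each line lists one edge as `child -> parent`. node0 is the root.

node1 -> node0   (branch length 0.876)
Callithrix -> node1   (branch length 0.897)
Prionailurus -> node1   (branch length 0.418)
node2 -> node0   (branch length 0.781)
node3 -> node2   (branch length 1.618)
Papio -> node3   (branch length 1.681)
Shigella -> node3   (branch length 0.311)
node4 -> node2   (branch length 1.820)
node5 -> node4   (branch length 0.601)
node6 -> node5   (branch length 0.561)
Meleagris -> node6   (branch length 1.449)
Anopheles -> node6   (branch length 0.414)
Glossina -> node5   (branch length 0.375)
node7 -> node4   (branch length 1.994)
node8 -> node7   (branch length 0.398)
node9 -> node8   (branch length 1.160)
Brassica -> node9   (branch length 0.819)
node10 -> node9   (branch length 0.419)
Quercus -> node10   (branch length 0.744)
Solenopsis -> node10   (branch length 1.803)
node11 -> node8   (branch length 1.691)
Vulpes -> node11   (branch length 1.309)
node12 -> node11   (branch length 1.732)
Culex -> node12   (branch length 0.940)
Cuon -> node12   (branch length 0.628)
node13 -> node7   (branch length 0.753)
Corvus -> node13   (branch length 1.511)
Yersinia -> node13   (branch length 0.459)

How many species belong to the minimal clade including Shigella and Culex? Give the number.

The MRCA of Shigella and Culex is the node subtending ((Papio,Shigella),(((Meleagris,Anopheles),Glossina),(((Brassica,(Quercus,Solenopsis)),(Vulpes,(Culex,Cuon))),(Corvus,Yersinia)))).
That clade contains 13 terminal taxa: Anopheles, Brassica, Corvus, Culex, Cuon, Glossina, Meleagris, Papio, Quercus, Shigella, Solenopsis, Vulpes, Yersinia.

13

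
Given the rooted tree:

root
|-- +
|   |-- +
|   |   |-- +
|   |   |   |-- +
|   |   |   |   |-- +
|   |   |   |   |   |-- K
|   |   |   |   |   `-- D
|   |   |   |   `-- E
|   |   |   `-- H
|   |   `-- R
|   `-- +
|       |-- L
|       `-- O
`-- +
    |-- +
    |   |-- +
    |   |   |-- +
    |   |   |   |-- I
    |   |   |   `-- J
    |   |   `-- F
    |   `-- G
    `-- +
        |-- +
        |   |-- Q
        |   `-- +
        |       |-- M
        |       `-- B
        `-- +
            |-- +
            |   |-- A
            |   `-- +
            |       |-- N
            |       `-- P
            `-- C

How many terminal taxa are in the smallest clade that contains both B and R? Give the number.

The MRCA of B and R is the root, so the clade is the entire tree.
That clade contains 18 terminal taxa: A, B, C, D, E, F, G, H, I, J, K, L, M, N, O, P, Q, R.

18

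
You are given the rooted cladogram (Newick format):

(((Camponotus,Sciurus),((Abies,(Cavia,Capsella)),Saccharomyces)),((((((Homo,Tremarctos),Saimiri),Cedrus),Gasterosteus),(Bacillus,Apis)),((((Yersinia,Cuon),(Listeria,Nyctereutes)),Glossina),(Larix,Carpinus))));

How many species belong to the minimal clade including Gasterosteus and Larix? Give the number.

The MRCA of Gasterosteus and Larix is the node subtending ((((((Homo,Tremarctos),Saimiri),Cedrus),Gasterosteus),(Bacillus,Apis)),((((Yersinia,Cuon),(Listeria,Nyctereutes)),Glossina),(Larix,Carpinus))).
That clade contains 14 terminal taxa: Apis, Bacillus, Carpinus, Cedrus, Cuon, Gasterosteus, Glossina, Homo, Larix, Listeria, Nyctereutes, Saimiri, Tremarctos, Yersinia.

14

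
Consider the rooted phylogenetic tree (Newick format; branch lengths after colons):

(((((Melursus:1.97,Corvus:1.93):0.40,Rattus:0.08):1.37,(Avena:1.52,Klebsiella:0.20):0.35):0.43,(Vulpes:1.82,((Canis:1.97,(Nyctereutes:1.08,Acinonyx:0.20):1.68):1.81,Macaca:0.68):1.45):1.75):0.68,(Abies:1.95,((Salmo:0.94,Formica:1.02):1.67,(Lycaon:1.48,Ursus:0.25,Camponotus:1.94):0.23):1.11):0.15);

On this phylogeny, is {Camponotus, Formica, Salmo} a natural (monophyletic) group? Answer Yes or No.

The MRCA of the listed taxa subtends ((Salmo,Formica),(Lycaon,Ursus,Camponotus)).
That clade also contains Lycaon, Ursus, which are not in the proposed group, so the group is not monophyletic.

No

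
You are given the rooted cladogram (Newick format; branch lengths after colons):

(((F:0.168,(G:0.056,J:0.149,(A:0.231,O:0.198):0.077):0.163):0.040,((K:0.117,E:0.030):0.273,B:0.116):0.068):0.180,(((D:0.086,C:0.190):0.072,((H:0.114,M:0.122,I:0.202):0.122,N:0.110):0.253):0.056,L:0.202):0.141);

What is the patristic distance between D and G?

The path runs D → … → MRCA → … → G; the MRCA is the root of the tree.
Branch lengths along that path: 0.086 + 0.072 + 0.056 + 0.141 + 0.180 + 0.040 + 0.163 + 0.056 = 0.794.

0.794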